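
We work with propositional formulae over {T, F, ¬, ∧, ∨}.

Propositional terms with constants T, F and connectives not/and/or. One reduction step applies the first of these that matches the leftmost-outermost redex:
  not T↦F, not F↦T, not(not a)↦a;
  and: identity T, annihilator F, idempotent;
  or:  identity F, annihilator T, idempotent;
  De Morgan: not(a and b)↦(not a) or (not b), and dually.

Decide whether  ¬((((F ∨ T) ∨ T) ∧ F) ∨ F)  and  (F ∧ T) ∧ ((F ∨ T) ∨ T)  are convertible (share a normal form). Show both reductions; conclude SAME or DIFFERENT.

Answer: DIFFERENT — A ⇓ T, B ⇓ F

Working:
Term A:
  start: ¬((((F ∨ T) ∨ T) ∧ F) ∨ F)
  step 1: ¬(((F ∨ T) ∨ T) ∧ F) ∧ ¬F
  step 2: (¬((F ∨ T) ∨ T) ∨ ¬F) ∧ ¬F
  step 3: ((¬(F ∨ T) ∧ ¬T) ∨ ¬F) ∧ ¬F
  step 4: (((¬F ∧ ¬T) ∧ ¬T) ∨ ¬F) ∧ ¬F
  step 5: (((T ∧ ¬T) ∧ ¬T) ∨ ¬F) ∧ ¬F
  step 6: ((¬T ∧ ¬T) ∨ ¬F) ∧ ¬F
  step 7: (¬T ∨ ¬F) ∧ ¬F
  step 8: (F ∨ ¬F) ∧ ¬F
  step 9: ¬F ∧ ¬F
  step 10: ¬F
  step 11: T

Term B:
  start: (F ∧ T) ∧ ((F ∨ T) ∨ T)
  step 1: F ∧ ((F ∨ T) ∨ T)
  step 2: F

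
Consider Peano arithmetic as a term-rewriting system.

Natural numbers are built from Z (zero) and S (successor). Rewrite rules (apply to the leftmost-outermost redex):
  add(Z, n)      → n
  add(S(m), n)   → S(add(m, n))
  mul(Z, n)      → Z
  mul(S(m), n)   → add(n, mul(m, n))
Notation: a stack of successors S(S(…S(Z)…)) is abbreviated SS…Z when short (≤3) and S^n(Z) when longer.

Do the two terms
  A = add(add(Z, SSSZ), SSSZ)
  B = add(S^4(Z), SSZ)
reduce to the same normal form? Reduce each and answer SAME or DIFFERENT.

Answer: SAME — A ⇓ S^6(Z), B ⇓ S^6(Z)

Reduction:
Term A:
  start: add(add(Z, SSSZ), SSSZ)
  →1  add(SSSZ, SSSZ)
  →2  S(add(SSZ, SSSZ))
  →3  S(S(add(SZ, SSSZ)))
  →4  S(S(S(add(Z, SSSZ))))
  →5  S^6(Z)

Term B:
  start: add(S^4(Z), SSZ)
  →1  S(add(SSSZ, SSZ))
  →2  S(S(add(SSZ, SSZ)))
  →3  S(S(S(add(SZ, SSZ))))
  →4  S(S(S(S(add(Z, SSZ)))))
  →5  S^6(Z)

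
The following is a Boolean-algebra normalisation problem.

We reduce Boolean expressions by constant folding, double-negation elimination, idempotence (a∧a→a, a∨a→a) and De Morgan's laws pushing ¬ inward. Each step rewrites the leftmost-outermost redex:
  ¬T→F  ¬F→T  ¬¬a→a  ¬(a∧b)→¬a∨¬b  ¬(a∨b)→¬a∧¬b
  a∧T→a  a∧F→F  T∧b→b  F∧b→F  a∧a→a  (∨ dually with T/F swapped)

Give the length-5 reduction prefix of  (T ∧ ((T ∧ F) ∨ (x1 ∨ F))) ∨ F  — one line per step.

Answer: after 5 steps: x1

Derivation:
  start: (T ∧ ((T ∧ F) ∨ (x1 ∨ F))) ∨ F
  step 1: T ∧ ((T ∧ F) ∨ (x1 ∨ F))
  step 2: (T ∧ F) ∨ (x1 ∨ F)
  step 3: F ∨ (x1 ∨ F)
  step 4: x1 ∨ F
  step 5: x1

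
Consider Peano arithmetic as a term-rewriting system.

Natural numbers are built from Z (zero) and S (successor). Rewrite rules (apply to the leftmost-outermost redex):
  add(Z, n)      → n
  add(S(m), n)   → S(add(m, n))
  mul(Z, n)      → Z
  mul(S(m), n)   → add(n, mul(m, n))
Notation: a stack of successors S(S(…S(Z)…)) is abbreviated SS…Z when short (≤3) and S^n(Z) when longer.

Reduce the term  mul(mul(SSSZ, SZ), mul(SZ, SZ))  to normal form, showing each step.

Answer: normal form = SSSZ  (in 32 steps)

Derivation:
  start: mul(mul(SSSZ, SZ), mul(SZ, SZ))
  →1  mul(add(SZ, mul(SSZ, SZ)), mul(SZ, SZ))
  →2  mul(S(add(Z, mul(SSZ, SZ))), mul(SZ, SZ))
  →3  add(mul(SZ, SZ), mul(add(Z, mul(SSZ, SZ)), mul(SZ, SZ)))
  →4  add(add(SZ, mul(Z, SZ)), mul(add(Z, mul(SSZ, SZ)), mul(SZ, SZ)))
  →5  add(S(add(Z, mul(Z, SZ))), mul(add(Z, mul(SSZ, SZ)), mul(SZ, SZ)))
  →6  S(add(add(Z, mul(Z, SZ)), mul(add(Z, mul(SSZ, SZ)), mul(SZ, SZ))))
  →7  S(add(mul(Z, SZ), mul(add(Z, mul(SSZ, SZ)), mul(SZ, SZ))))
  →8  S(add(Z, mul(add(Z, mul(SSZ, SZ)), mul(SZ, SZ))))
  →9  S(mul(add(Z, mul(SSZ, SZ)), mul(SZ, SZ)))
  →10  S(mul(mul(SSZ, SZ), mul(SZ, SZ)))
  →11  S(mul(add(SZ, mul(SZ, SZ)), mul(SZ, SZ)))
  →12  S(mul(S(add(Z, mul(SZ, SZ))), mul(SZ, SZ)))
  →13  S(add(mul(SZ, SZ), mul(add(Z, mul(SZ, SZ)), mul(SZ, SZ))))
  →14  S(add(add(SZ, mul(Z, SZ)), mul(add(Z, mul(SZ, SZ)), mul(SZ, SZ))))
  →15  S(add(S(add(Z, mul(Z, SZ))), mul(add(Z, mul(SZ, SZ)), mul(SZ, SZ))))
  →16  S(S(add(add(Z, mul(Z, SZ)), mul(add(Z, mul(SZ, SZ)), mul(SZ, SZ)))))
  →17  S(S(add(mul(Z, SZ), mul(add(Z, mul(SZ, SZ)), mul(SZ, SZ)))))
  →18  S(S(add(Z, mul(add(Z, mul(SZ, SZ)), mul(SZ, SZ)))))
  →19  S(S(mul(add(Z, mul(SZ, SZ)), mul(SZ, SZ))))
  →20  S(S(mul(mul(SZ, SZ), mul(SZ, SZ))))
  →21  S(S(mul(add(SZ, mul(Z, SZ)), mul(SZ, SZ))))
  →22  S(S(mul(S(add(Z, mul(Z, SZ))), mul(SZ, SZ))))
  →23  S(S(add(mul(SZ, SZ), mul(add(Z, mul(Z, SZ)), mul(SZ, SZ)))))
  →24  S(S(add(add(SZ, mul(Z, SZ)), mul(add(Z, mul(Z, SZ)), mul(SZ, SZ)))))
  →25  S(S(add(S(add(Z, mul(Z, SZ))), mul(add(Z, mul(Z, SZ)), mul(SZ, SZ)))))
  →26  S(S(S(add(add(Z, mul(Z, SZ)), mul(add(Z, mul(Z, SZ)), mul(SZ, SZ))))))
  →27  S(S(S(add(mul(Z, SZ), mul(add(Z, mul(Z, SZ)), mul(SZ, SZ))))))
  →28  S(S(S(add(Z, mul(add(Z, mul(Z, SZ)), mul(SZ, SZ))))))
  →29  S(S(S(mul(add(Z, mul(Z, SZ)), mul(SZ, SZ)))))
  →30  S(S(S(mul(mul(Z, SZ), mul(SZ, SZ)))))
  →31  S(S(S(mul(Z, mul(SZ, SZ)))))
  →32  SSSZ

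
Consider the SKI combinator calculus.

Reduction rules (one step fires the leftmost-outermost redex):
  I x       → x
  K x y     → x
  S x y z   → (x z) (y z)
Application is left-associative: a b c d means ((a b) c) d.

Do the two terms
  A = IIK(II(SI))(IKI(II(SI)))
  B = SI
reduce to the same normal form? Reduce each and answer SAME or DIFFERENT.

Answer: SAME — A ⇓ SI, B ⇓ SI

Reduction:
Term A:
  start: IIK(II(SI))(IKI(II(SI)))
  [1] IK(II(SI))(IKI(II(SI)))
  [2] K(II(SI))(IKI(II(SI)))
  [3] II(SI)
  [4] I(SI)
  [5] SI

Term B:
  start: SI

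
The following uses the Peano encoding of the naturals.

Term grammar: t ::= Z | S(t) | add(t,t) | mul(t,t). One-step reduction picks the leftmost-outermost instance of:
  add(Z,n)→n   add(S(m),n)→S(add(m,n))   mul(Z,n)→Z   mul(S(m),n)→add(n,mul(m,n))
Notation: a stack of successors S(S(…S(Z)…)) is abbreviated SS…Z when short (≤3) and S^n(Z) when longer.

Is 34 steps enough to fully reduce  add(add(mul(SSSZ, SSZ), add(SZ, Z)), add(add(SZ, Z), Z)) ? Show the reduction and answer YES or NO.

Answer: YES — reaches normal form S^8(Z) in 34 ≤ 34 steps

Working:
  start: add(add(mul(SSSZ, SSZ), add(SZ, Z)), add(add(SZ, Z), Z))
  [1] add(add(add(SSZ, mul(SSZ, SSZ)), add(SZ, Z)), add(add(SZ, Z), Z))
  [2] add(add(S(add(SZ, mul(SSZ, SSZ))), add(SZ, Z)), add(add(SZ, Z), Z))
  [3] add(S(add(add(SZ, mul(SSZ, SSZ)), add(SZ, Z))), add(add(SZ, Z), Z))
  [4] S(add(add(add(SZ, mul(SSZ, SSZ)), add(SZ, Z)), add(add(SZ, Z), Z)))
  [5] S(add(add(S(add(Z, mul(SSZ, SSZ))), add(SZ, Z)), add(add(SZ, Z), Z)))
  [6] S(add(S(add(add(Z, mul(SSZ, SSZ)), add(SZ, Z))), add(add(SZ, Z), Z)))
  [7] S(S(add(add(add(Z, mul(SSZ, SSZ)), add(SZ, Z)), add(add(SZ, Z), Z))))
  [8] S(S(add(add(mul(SSZ, SSZ), add(SZ, Z)), add(add(SZ, Z), Z))))
  [9] S(S(add(add(add(SSZ, mul(SZ, SSZ)), add(SZ, Z)), add(add(SZ, Z), Z))))
  [10] S(S(add(add(S(add(SZ, mul(SZ, SSZ))), add(SZ, Z)), add(add(SZ, Z), Z))))
  [11] S(S(add(S(add(add(SZ, mul(SZ, SSZ)), add(SZ, Z))), add(add(SZ, Z), Z))))
  [12] S(S(S(add(add(add(SZ, mul(SZ, SSZ)), add(SZ, Z)), add(add(SZ, Z), Z)))))
  [13] S(S(S(add(add(S(add(Z, mul(SZ, SSZ))), add(SZ, Z)), add(add(SZ, Z), Z)))))
  [14] S(S(S(add(S(add(add(Z, mul(SZ, SSZ)), add(SZ, Z))), add(add(SZ, Z), Z)))))
  [15] S(S(S(S(add(add(add(Z, mul(SZ, SSZ)), add(SZ, Z)), add(add(SZ, Z), Z))))))
  [16] S(S(S(S(add(add(mul(SZ, SSZ), add(SZ, Z)), add(add(SZ, Z), Z))))))
  [17] S(S(S(S(add(add(add(SSZ, mul(Z, SSZ)), add(SZ, Z)), add(add(SZ, Z), Z))))))
  [18] S(S(S(S(add(add(S(add(SZ, mul(Z, SSZ))), add(SZ, Z)), add(add(SZ, Z), Z))))))
  [19] S(S(S(S(add(S(add(add(SZ, mul(Z, SSZ)), add(SZ, Z))), add(add(SZ, Z), Z))))))
  [20] S(S(S(S(S(add(add(add(SZ, mul(Z, SSZ)), add(SZ, Z)), add(add(SZ, Z), Z)))))))
  [21] S(S(S(S(S(add(add(S(add(Z, mul(Z, SSZ))), add(SZ, Z)), add(add(SZ, Z), Z)))))))
  [22] S(S(S(S(S(add(S(add(add(Z, mul(Z, SSZ)), add(SZ, Z))), add(add(SZ, Z), Z)))))))
  [23] S(S(S(S(S(S(add(add(add(Z, mul(Z, SSZ)), add(SZ, Z)), add(add(SZ, Z), Z))))))))
  [24] S(S(S(S(S(S(add(add(mul(Z, SSZ), add(SZ, Z)), add(add(SZ, Z), Z))))))))
  [25] S(S(S(S(S(S(add(add(Z, add(SZ, Z)), add(add(SZ, Z), Z))))))))
  [26] S(S(S(S(S(S(add(add(SZ, Z), add(add(SZ, Z), Z))))))))
  [27] S(S(S(S(S(S(add(S(add(Z, Z)), add(add(SZ, Z), Z))))))))
  [28] S(S(S(S(S(S(S(add(add(Z, Z), add(add(SZ, Z), Z)))))))))
  [29] S(S(S(S(S(S(S(add(Z, add(add(SZ, Z), Z)))))))))
  [30] S(S(S(S(S(S(S(add(add(SZ, Z), Z))))))))
  [31] S(S(S(S(S(S(S(add(S(add(Z, Z)), Z))))))))
  [32] S(S(S(S(S(S(S(S(add(add(Z, Z), Z)))))))))
  [33] S(S(S(S(S(S(S(S(add(Z, Z)))))))))
  [34] S^8(Z)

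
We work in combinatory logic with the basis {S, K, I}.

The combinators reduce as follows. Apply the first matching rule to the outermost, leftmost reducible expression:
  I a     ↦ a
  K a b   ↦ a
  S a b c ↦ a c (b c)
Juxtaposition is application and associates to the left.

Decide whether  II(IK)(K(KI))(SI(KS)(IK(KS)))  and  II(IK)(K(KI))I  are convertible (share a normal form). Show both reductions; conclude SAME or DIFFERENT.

Term A:
  start: II(IK)(K(KI))(SI(KS)(IK(KS)))
  →1  I(IK)(K(KI))(SI(KS)(IK(KS)))
  →2  IK(K(KI))(SI(KS)(IK(KS)))
  →3  K(K(KI))(SI(KS)(IK(KS)))
  →4  K(KI)

Term B:
  start: II(IK)(K(KI))I
  →1  I(IK)(K(KI))I
  →2  IK(K(KI))I
  →3  K(K(KI))I
  →4  K(KI)

Answer: SAME — A ⇓ K(KI), B ⇓ K(KI)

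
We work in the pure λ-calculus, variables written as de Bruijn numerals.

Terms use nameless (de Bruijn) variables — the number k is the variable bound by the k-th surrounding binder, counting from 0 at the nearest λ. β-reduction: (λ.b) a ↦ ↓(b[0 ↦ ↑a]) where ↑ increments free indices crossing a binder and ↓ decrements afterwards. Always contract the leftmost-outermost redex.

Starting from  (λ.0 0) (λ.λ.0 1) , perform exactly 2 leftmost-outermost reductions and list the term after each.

  start: (λ.0 0) (λ.λ.0 1)
  →1  (λ.λ.0 1) (λ.λ.0 1)
  →2  λ.0 (λ.λ.0 1)

Answer: after 2 steps: λ.0 (λ.λ.0 1)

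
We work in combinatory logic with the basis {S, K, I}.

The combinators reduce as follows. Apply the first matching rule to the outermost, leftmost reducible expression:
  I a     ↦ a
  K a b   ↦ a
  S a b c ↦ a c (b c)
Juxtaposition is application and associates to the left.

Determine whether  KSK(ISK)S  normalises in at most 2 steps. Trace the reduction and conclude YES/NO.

  start: KSK(ISK)S
  step 1: S(ISK)S
  step 2: S(SK)S

Answer: YES — reaches normal form S(SK)S in 2 ≤ 2 steps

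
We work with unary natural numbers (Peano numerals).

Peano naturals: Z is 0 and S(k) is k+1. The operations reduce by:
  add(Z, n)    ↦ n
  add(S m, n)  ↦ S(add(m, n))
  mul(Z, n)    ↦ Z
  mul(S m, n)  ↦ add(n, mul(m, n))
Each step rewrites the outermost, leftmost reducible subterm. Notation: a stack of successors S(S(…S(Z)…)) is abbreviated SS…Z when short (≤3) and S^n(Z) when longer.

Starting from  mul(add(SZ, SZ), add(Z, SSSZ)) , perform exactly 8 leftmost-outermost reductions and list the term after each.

  start: mul(add(SZ, SZ), add(Z, SSSZ))
  step 1: mul(S(add(Z, SZ)), add(Z, SSSZ))
  step 2: add(add(Z, SSSZ), mul(add(Z, SZ), add(Z, SSSZ)))
  step 3: add(SSSZ, mul(add(Z, SZ), add(Z, SSSZ)))
  step 4: S(add(SSZ, mul(add(Z, SZ), add(Z, SSSZ))))
  step 5: S(S(add(SZ, mul(add(Z, SZ), add(Z, SSSZ)))))
  step 6: S(S(S(add(Z, mul(add(Z, SZ), add(Z, SSSZ))))))
  step 7: S(S(S(mul(add(Z, SZ), add(Z, SSSZ)))))
  step 8: S(S(S(mul(SZ, add(Z, SSSZ)))))

Answer: after 8 steps: S(S(S(mul(SZ, add(Z, SSSZ)))))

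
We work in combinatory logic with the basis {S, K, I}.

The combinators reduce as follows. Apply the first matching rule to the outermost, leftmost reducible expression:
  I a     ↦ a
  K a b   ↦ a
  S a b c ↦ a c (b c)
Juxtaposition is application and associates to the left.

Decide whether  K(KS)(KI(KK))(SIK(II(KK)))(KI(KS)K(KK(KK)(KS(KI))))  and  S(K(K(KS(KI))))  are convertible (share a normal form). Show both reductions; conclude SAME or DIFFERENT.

Term A:
  start: K(KS)(KI(KK))(SIK(II(KK)))(KI(KS)K(KK(KK)(KS(KI))))
  →1  KS(SIK(II(KK)))(KI(KS)K(KK(KK)(KS(KI))))
  →2  S(KI(KS)K(KK(KK)(KS(KI))))
  →3  S(IK(KK(KK)(KS(KI))))
  →4  S(K(KK(KK)(KS(KI))))
  →5  S(K(K(KS(KI))))
  →6  S(K(KS))

Term B:
  start: S(K(K(KS(KI))))
  →1  S(K(KS))

Answer: SAME — A ⇓ S(K(KS)), B ⇓ S(K(KS))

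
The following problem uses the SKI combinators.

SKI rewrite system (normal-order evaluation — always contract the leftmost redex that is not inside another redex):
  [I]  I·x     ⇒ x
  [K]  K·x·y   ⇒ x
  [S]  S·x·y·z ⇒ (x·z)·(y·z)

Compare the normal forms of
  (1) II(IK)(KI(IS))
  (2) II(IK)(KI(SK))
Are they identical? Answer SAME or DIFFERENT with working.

Term A:
  start: II(IK)(KI(IS))
  →1  I(IK)(KI(IS))
  →2  IK(KI(IS))
  →3  K(KI(IS))
  →4  KI

Term B:
  start: II(IK)(KI(SK))
  →1  I(IK)(KI(SK))
  →2  IK(KI(SK))
  →3  K(KI(SK))
  →4  KI

Answer: SAME — A ⇓ KI, B ⇓ KI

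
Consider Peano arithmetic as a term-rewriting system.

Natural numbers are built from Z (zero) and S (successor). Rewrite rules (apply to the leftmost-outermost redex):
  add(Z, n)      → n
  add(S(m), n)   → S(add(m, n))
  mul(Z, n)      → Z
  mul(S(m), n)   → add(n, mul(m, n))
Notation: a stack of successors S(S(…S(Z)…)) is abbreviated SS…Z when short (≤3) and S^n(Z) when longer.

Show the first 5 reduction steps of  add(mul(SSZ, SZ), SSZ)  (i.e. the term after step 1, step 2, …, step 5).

Answer: after 5 steps: S(add(add(SZ, mul(Z, SZ)), SSZ))

Reduction:
  start: add(mul(SSZ, SZ), SSZ)
  →1  add(add(SZ, mul(SZ, SZ)), SSZ)
  →2  add(S(add(Z, mul(SZ, SZ))), SSZ)
  →3  S(add(add(Z, mul(SZ, SZ)), SSZ))
  →4  S(add(mul(SZ, SZ), SSZ))
  →5  S(add(add(SZ, mul(Z, SZ)), SSZ))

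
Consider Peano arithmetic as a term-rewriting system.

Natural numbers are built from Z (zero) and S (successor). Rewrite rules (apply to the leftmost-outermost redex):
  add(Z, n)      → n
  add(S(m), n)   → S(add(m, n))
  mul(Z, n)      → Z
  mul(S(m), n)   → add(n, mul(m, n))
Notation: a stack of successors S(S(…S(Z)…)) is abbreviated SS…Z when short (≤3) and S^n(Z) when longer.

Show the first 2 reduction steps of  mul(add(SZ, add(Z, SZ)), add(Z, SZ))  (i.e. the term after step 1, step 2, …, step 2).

Answer: after 2 steps: add(add(Z, SZ), mul(add(Z, add(Z, SZ)), add(Z, SZ)))

Reduction:
  start: mul(add(SZ, add(Z, SZ)), add(Z, SZ))
  [1] mul(S(add(Z, add(Z, SZ))), add(Z, SZ))
  [2] add(add(Z, SZ), mul(add(Z, add(Z, SZ)), add(Z, SZ)))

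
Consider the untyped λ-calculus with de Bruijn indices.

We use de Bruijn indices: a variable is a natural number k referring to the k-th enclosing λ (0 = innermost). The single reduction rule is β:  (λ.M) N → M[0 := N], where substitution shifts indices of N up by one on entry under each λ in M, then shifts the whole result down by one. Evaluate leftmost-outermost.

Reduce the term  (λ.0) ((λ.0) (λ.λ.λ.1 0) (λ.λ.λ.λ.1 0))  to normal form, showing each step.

  start: (λ.0) ((λ.0) (λ.λ.λ.1 0) (λ.λ.λ.λ.1 0))
  step 1: (λ.0) (λ.λ.λ.1 0) (λ.λ.λ.λ.1 0)
  step 2: (λ.λ.λ.1 0) (λ.λ.λ.λ.1 0)
  step 3: λ.λ.1 0

Answer: normal form = λ.λ.1 0  (in 3 steps)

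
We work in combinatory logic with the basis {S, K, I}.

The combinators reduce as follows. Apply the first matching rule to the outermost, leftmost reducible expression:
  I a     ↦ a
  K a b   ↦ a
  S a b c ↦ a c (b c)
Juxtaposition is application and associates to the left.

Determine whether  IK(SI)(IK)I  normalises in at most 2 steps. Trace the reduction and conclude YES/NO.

Answer: YES — reaches normal form SII in 2 ≤ 2 steps

Working:
  start: IK(SI)(IK)I
  step 1: K(SI)(IK)I
  step 2: SII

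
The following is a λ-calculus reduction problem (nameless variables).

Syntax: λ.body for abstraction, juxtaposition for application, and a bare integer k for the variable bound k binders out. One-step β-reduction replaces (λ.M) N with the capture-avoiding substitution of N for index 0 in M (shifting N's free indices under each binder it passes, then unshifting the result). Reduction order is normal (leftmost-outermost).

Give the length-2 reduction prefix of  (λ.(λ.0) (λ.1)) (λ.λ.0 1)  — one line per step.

  start: (λ.(λ.0) (λ.1)) (λ.λ.0 1)
  [1] (λ.0) (λ.λ.λ.0 1)
  [2] λ.λ.λ.0 1

Answer: after 2 steps: λ.λ.λ.0 1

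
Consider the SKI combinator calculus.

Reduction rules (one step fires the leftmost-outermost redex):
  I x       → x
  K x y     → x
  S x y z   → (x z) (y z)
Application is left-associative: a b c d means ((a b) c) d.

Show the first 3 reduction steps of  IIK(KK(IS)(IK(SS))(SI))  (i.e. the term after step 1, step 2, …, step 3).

Answer: after 3 steps: K(K(IK(SS))(SI))

Derivation:
  start: IIK(KK(IS)(IK(SS))(SI))
  →1  IK(KK(IS)(IK(SS))(SI))
  →2  K(KK(IS)(IK(SS))(SI))
  →3  K(K(IK(SS))(SI))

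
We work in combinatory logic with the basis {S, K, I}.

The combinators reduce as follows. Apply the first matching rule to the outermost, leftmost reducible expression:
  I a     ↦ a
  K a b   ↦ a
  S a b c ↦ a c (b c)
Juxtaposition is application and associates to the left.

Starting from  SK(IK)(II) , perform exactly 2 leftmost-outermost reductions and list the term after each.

Answer: after 2 steps: II

Derivation:
  start: SK(IK)(II)
  [1] K(II)(IK(II))
  [2] II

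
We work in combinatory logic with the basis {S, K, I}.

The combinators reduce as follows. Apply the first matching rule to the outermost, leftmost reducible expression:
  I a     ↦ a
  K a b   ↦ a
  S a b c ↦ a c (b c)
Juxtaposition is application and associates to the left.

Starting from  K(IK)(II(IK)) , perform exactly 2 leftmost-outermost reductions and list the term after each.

Answer: after 2 steps: K

Reduction:
  start: K(IK)(II(IK))
  →1  IK
  →2  K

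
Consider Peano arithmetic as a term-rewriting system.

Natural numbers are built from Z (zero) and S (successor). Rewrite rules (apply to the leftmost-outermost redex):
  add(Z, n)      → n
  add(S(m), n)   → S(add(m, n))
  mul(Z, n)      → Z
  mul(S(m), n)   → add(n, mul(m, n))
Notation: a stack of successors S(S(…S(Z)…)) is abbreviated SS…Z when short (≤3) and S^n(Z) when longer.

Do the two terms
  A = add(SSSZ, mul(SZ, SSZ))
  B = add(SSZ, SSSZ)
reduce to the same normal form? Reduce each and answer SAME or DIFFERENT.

Term A:
  start: add(SSSZ, mul(SZ, SSZ))
  [1] S(add(SSZ, mul(SZ, SSZ)))
  [2] S(S(add(SZ, mul(SZ, SSZ))))
  [3] S(S(S(add(Z, mul(SZ, SSZ)))))
  [4] S(S(S(mul(SZ, SSZ))))
  [5] S(S(S(add(SSZ, mul(Z, SSZ)))))
  [6] S(S(S(S(add(SZ, mul(Z, SSZ))))))
  [7] S(S(S(S(S(add(Z, mul(Z, SSZ)))))))
  [8] S(S(S(S(S(mul(Z, SSZ))))))
  [9] S^5(Z)

Term B:
  start: add(SSZ, SSSZ)
  [1] S(add(SZ, SSSZ))
  [2] S(S(add(Z, SSSZ)))
  [3] S^5(Z)

Answer: SAME — A ⇓ S^5(Z), B ⇓ S^5(Z)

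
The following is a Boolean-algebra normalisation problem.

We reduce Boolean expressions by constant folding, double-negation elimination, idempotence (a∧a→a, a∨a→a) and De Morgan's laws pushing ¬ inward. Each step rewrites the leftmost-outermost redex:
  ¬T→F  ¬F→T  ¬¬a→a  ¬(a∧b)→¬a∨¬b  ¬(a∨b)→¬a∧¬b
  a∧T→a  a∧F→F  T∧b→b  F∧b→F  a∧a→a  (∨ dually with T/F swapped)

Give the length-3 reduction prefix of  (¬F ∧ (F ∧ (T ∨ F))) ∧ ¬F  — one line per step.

Answer: after 3 steps: F ∧ ¬F

Derivation:
  start: (¬F ∧ (F ∧ (T ∨ F))) ∧ ¬F
  [1] (T ∧ (F ∧ (T ∨ F))) ∧ ¬F
  [2] (F ∧ (T ∨ F)) ∧ ¬F
  [3] F ∧ ¬F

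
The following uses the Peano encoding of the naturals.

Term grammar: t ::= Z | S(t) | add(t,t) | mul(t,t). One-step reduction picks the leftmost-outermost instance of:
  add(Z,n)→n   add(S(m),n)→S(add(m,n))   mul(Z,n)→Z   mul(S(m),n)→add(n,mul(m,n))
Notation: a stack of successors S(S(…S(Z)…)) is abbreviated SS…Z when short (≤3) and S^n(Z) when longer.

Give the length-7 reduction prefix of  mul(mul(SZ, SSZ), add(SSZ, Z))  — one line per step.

Answer: after 7 steps: S(S(add(add(Z, Z), mul(add(SZ, mul(Z, SSZ)), add(SSZ, Z)))))

Reduction:
  start: mul(mul(SZ, SSZ), add(SSZ, Z))
  →1  mul(add(SSZ, mul(Z, SSZ)), add(SSZ, Z))
  →2  mul(S(add(SZ, mul(Z, SSZ))), add(SSZ, Z))
  →3  add(add(SSZ, Z), mul(add(SZ, mul(Z, SSZ)), add(SSZ, Z)))
  →4  add(S(add(SZ, Z)), mul(add(SZ, mul(Z, SSZ)), add(SSZ, Z)))
  →5  S(add(add(SZ, Z), mul(add(SZ, mul(Z, SSZ)), add(SSZ, Z))))
  →6  S(add(S(add(Z, Z)), mul(add(SZ, mul(Z, SSZ)), add(SSZ, Z))))
  →7  S(S(add(add(Z, Z), mul(add(SZ, mul(Z, SSZ)), add(SSZ, Z)))))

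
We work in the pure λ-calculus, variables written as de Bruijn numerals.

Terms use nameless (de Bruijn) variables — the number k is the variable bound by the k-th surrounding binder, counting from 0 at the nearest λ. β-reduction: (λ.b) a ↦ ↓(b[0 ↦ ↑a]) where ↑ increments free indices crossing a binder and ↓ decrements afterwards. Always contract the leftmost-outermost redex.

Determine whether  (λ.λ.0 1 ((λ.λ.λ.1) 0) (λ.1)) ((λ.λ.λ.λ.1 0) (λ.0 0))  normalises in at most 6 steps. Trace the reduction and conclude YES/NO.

  start: (λ.λ.0 1 ((λ.λ.λ.1) 0) (λ.1)) ((λ.λ.λ.λ.1 0) (λ.0 0))
  →1  λ.0 ((λ.λ.λ.λ.1 0) (λ.0 0)) ((λ.λ.λ.1) 0) (λ.1)
  →2  λ.0 (λ.λ.λ.1 0) ((λ.λ.λ.1) 0) (λ.1)
  →3  λ.0 (λ.λ.λ.1 0) (λ.λ.1) (λ.1)

Answer: YES — reaches normal form λ.0 (λ.λ.λ.1 0) (λ.λ.1) (λ.1) in 3 ≤ 6 steps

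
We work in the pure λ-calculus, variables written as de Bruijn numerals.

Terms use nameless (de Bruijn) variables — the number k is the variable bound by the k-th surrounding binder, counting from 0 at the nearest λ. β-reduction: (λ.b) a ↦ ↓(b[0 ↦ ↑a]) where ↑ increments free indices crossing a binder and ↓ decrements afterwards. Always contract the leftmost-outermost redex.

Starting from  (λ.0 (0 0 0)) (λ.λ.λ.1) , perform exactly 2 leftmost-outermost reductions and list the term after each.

Answer: after 2 steps: λ.λ.1

Derivation:
  start: (λ.0 (0 0 0)) (λ.λ.λ.1)
  step 1: (λ.λ.λ.1) ((λ.λ.λ.1) (λ.λ.λ.1) (λ.λ.λ.1))
  step 2: λ.λ.1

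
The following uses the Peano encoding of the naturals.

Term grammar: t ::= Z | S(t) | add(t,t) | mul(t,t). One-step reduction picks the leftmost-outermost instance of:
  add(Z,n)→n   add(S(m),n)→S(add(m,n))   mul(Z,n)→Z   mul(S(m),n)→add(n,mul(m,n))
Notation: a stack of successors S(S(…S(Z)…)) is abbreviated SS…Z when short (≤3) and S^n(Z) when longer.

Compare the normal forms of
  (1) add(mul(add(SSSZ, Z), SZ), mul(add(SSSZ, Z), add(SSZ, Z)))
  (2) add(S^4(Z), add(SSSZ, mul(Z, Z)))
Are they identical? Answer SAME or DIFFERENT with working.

Term A:
  start: add(mul(add(SSSZ, Z), SZ), mul(add(SSSZ, Z), add(SSZ, Z)))
  [1] add(mul(S(add(SSZ, Z)), SZ), mul(add(SSSZ, Z), add(SSZ, Z)))
  [2] add(add(SZ, mul(add(SSZ, Z), SZ)), mul(add(SSSZ, Z), add(SSZ, Z)))
  [3] add(S(add(Z, mul(add(SSZ, Z), SZ))), mul(add(SSSZ, Z), add(SSZ, Z)))
  [4] S(add(add(Z, mul(add(SSZ, Z), SZ)), mul(add(SSSZ, Z), add(SSZ, Z))))
  [5] S(add(mul(add(SSZ, Z), SZ), mul(add(SSSZ, Z), add(SSZ, Z))))
  [6] S(add(mul(S(add(SZ, Z)), SZ), mul(add(SSSZ, Z), add(SSZ, Z))))
  [7] S(add(add(SZ, mul(add(SZ, Z), SZ)), mul(add(SSSZ, Z), add(SSZ, Z))))
  [8] S(add(S(add(Z, mul(add(SZ, Z), SZ))), mul(add(SSSZ, Z), add(SSZ, Z))))
  [9] S(S(add(add(Z, mul(add(SZ, Z), SZ)), mul(add(SSSZ, Z), add(SSZ, Z)))))
  [10] S(S(add(mul(add(SZ, Z), SZ), mul(add(SSSZ, Z), add(SSZ, Z)))))
  [11] S(S(add(mul(S(add(Z, Z)), SZ), mul(add(SSSZ, Z), add(SSZ, Z)))))
  [12] S(S(add(add(SZ, mul(add(Z, Z), SZ)), mul(add(SSSZ, Z), add(SSZ, Z)))))
  [13] S(S(add(S(add(Z, mul(add(Z, Z), SZ))), mul(add(SSSZ, Z), add(SSZ, Z)))))
  [14] S(S(S(add(add(Z, mul(add(Z, Z), SZ)), mul(add(SSSZ, Z), add(SSZ, Z))))))
  [15] S(S(S(add(mul(add(Z, Z), SZ), mul(add(SSSZ, Z), add(SSZ, Z))))))
  [16] S(S(S(add(mul(Z, SZ), mul(add(SSSZ, Z), add(SSZ, Z))))))
  [17] S(S(S(add(Z, mul(add(SSSZ, Z), add(SSZ, Z))))))
  [18] S(S(S(mul(add(SSSZ, Z), add(SSZ, Z)))))
  [19] S(S(S(mul(S(add(SSZ, Z)), add(SSZ, Z)))))
  [20] S(S(S(add(add(SSZ, Z), mul(add(SSZ, Z), add(SSZ, Z))))))
  [21] S(S(S(add(S(add(SZ, Z)), mul(add(SSZ, Z), add(SSZ, Z))))))
  [22] S(S(S(S(add(add(SZ, Z), mul(add(SSZ, Z), add(SSZ, Z)))))))
  [23] S(S(S(S(add(S(add(Z, Z)), mul(add(SSZ, Z), add(SSZ, Z)))))))
  [24] S(S(S(S(S(add(add(Z, Z), mul(add(SSZ, Z), add(SSZ, Z))))))))
  [25] S(S(S(S(S(add(Z, mul(add(SSZ, Z), add(SSZ, Z))))))))
  [26] S(S(S(S(S(mul(add(SSZ, Z), add(SSZ, Z)))))))
  [27] S(S(S(S(S(mul(S(add(SZ, Z)), add(SSZ, Z)))))))
  [28] S(S(S(S(S(add(add(SSZ, Z), mul(add(SZ, Z), add(SSZ, Z))))))))
  [29] S(S(S(S(S(add(S(add(SZ, Z)), mul(add(SZ, Z), add(SSZ, Z))))))))
  [30] S(S(S(S(S(S(add(add(SZ, Z), mul(add(SZ, Z), add(SSZ, Z)))))))))
  [31] S(S(S(S(S(S(add(S(add(Z, Z)), mul(add(SZ, Z), add(SSZ, Z)))))))))
  [32] S(S(S(S(S(S(S(add(add(Z, Z), mul(add(SZ, Z), add(SSZ, Z))))))))))
  [33] S(S(S(S(S(S(S(add(Z, mul(add(SZ, Z), add(SSZ, Z))))))))))
  [34] S(S(S(S(S(S(S(mul(add(SZ, Z), add(SSZ, Z)))))))))
  [35] S(S(S(S(S(S(S(mul(S(add(Z, Z)), add(SSZ, Z)))))))))
  [36] S(S(S(S(S(S(S(add(add(SSZ, Z), mul(add(Z, Z), add(SSZ, Z))))))))))
  [37] S(S(S(S(S(S(S(add(S(add(SZ, Z)), mul(add(Z, Z), add(SSZ, Z))))))))))
  [38] S(S(S(S(S(S(S(S(add(add(SZ, Z), mul(add(Z, Z), add(SSZ, Z)))))))))))
  [39] S(S(S(S(S(S(S(S(add(S(add(Z, Z)), mul(add(Z, Z), add(SSZ, Z)))))))))))
  [40] S(S(S(S(S(S(S(S(S(add(add(Z, Z), mul(add(Z, Z), add(SSZ, Z))))))))))))
  [41] S(S(S(S(S(S(S(S(S(add(Z, mul(add(Z, Z), add(SSZ, Z))))))))))))
  [42] S(S(S(S(S(S(S(S(S(mul(add(Z, Z), add(SSZ, Z)))))))))))
  [43] S(S(S(S(S(S(S(S(S(mul(Z, add(SSZ, Z)))))))))))
  [44] S^9(Z)

Term B:
  start: add(S^4(Z), add(SSSZ, mul(Z, Z)))
  [1] S(add(SSSZ, add(SSSZ, mul(Z, Z))))
  [2] S(S(add(SSZ, add(SSSZ, mul(Z, Z)))))
  [3] S(S(S(add(SZ, add(SSSZ, mul(Z, Z))))))
  [4] S(S(S(S(add(Z, add(SSSZ, mul(Z, Z)))))))
  [5] S(S(S(S(add(SSSZ, mul(Z, Z))))))
  [6] S(S(S(S(S(add(SSZ, mul(Z, Z)))))))
  [7] S(S(S(S(S(S(add(SZ, mul(Z, Z))))))))
  [8] S(S(S(S(S(S(S(add(Z, mul(Z, Z)))))))))
  [9] S(S(S(S(S(S(S(mul(Z, Z))))))))
  [10] S^7(Z)

Answer: DIFFERENT — A ⇓ S^9(Z), B ⇓ S^7(Z)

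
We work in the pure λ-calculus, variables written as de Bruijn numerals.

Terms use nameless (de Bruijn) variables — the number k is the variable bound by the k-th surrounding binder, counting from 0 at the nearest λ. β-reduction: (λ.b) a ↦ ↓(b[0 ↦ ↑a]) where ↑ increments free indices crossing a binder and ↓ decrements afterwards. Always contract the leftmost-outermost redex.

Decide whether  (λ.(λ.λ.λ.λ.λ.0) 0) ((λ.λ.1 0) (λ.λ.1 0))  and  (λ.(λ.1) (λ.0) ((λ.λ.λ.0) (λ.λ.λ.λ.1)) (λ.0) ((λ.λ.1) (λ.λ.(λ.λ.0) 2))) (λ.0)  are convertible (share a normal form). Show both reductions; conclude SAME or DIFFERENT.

Answer: SAME — A ⇓ λ.λ.λ.λ.0, B ⇓ λ.λ.λ.λ.0

Reduction:
Term A:
  start: (λ.(λ.λ.λ.λ.λ.0) 0) ((λ.λ.1 0) (λ.λ.1 0))
  →1  (λ.λ.λ.λ.λ.0) ((λ.λ.1 0) (λ.λ.1 0))
  →2  λ.λ.λ.λ.0

Term B:
  start: (λ.(λ.1) (λ.0) ((λ.λ.λ.0) (λ.λ.λ.λ.1)) (λ.0) ((λ.λ.1) (λ.λ.(λ.λ.0) 2))) (λ.0)
  →1  (λ.λ.0) (λ.0) ((λ.λ.λ.0) (λ.λ.λ.λ.1)) (λ.0) ((λ.λ.1) (λ.λ.(λ.λ.0) (λ.0)))
  →2  (λ.0) ((λ.λ.λ.0) (λ.λ.λ.λ.1)) (λ.0) ((λ.λ.1) (λ.λ.(λ.λ.0) (λ.0)))
  →3  (λ.λ.λ.0) (λ.λ.λ.λ.1) (λ.0) ((λ.λ.1) (λ.λ.(λ.λ.0) (λ.0)))
  →4  (λ.λ.0) (λ.0) ((λ.λ.1) (λ.λ.(λ.λ.0) (λ.0)))
  →5  (λ.0) ((λ.λ.1) (λ.λ.(λ.λ.0) (λ.0)))
  →6  (λ.λ.1) (λ.λ.(λ.λ.0) (λ.0))
  →7  λ.λ.λ.(λ.λ.0) (λ.0)
  →8  λ.λ.λ.λ.0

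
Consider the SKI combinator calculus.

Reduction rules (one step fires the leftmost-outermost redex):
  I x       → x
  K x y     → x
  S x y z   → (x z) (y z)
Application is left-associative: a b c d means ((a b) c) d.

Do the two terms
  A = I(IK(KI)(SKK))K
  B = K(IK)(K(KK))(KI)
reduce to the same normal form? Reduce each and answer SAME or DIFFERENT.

Answer: DIFFERENT — A ⇓ I, B ⇓ K(KI)

Working:
Term A:
  start: I(IK(KI)(SKK))K
  [1] IK(KI)(SKK)K
  [2] K(KI)(SKK)K
  [3] KIK
  [4] I

Term B:
  start: K(IK)(K(KK))(KI)
  [1] IK(KI)
  [2] K(KI)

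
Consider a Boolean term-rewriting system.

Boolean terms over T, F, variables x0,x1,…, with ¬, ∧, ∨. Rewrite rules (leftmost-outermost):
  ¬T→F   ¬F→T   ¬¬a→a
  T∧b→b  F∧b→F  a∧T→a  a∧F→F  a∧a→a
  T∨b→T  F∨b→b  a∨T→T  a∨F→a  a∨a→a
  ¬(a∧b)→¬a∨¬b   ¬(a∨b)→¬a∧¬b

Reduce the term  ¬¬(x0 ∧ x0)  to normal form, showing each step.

  start: ¬¬(x0 ∧ x0)
  →1  x0 ∧ x0
  →2  x0

Answer: normal form = x0  (in 2 steps)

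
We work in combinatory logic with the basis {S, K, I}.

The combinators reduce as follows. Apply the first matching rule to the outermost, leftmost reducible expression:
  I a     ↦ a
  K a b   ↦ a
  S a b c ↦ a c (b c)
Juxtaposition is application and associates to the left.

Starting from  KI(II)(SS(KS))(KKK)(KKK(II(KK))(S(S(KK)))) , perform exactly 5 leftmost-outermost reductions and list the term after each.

  start: KI(II)(SS(KS))(KKK)(KKK(II(KK))(S(S(KK))))
  [1] I(SS(KS))(KKK)(KKK(II(KK))(S(S(KK))))
  [2] SS(KS)(KKK)(KKK(II(KK))(S(S(KK))))
  [3] S(KKK)(KS(KKK))(KKK(II(KK))(S(S(KK))))
  [4] KKK(KKK(II(KK))(S(S(KK))))(KS(KKK)(KKK(II(KK))(S(S(KK)))))
  [5] K(KKK(II(KK))(S(S(KK))))(KS(KKK)(KKK(II(KK))(S(S(KK)))))

Answer: after 5 steps: K(KKK(II(KK))(S(S(KK))))(KS(KKK)(KKK(II(KK))(S(S(KK)))))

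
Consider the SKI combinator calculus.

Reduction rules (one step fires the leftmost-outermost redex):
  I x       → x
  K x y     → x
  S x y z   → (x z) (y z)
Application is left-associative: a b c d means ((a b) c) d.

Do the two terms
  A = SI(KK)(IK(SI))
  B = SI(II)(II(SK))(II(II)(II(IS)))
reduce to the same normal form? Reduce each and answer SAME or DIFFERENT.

Term A:
  start: SI(KK)(IK(SI))
  step 1: I(IK(SI))(KK(IK(SI)))
  step 2: IK(SI)(KK(IK(SI)))
  step 3: K(SI)(KK(IK(SI)))
  step 4: SI

Term B:
  start: SI(II)(II(SK))(II(II)(II(IS)))
  step 1: I(II(SK))(II(II(SK)))(II(II)(II(IS)))
  step 2: II(SK)(II(II(SK)))(II(II)(II(IS)))
  step 3: I(SK)(II(II(SK)))(II(II)(II(IS)))
  step 4: SK(II(II(SK)))(II(II)(II(IS)))
  step 5: K(II(II)(II(IS)))(II(II(SK))(II(II)(II(IS))))
  step 6: II(II)(II(IS))
  step 7: I(II)(II(IS))
  step 8: II(II(IS))
  step 9: I(II(IS))
  step 10: II(IS)
  step 11: I(IS)
  step 12: IS
  step 13: S

Answer: DIFFERENT — A ⇓ SI, B ⇓ S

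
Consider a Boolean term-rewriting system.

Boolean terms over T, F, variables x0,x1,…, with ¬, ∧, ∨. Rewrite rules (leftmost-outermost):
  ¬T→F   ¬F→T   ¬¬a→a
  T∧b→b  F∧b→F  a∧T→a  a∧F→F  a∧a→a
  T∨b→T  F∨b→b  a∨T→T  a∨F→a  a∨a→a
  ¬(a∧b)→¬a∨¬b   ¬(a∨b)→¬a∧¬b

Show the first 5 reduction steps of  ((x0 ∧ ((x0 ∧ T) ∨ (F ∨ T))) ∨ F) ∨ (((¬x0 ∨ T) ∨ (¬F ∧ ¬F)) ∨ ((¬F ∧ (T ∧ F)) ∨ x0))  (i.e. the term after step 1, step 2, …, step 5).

Answer: after 5 steps: x0 ∨ (((¬x0 ∨ T) ∨ (¬F ∧ ¬F)) ∨ ((¬F ∧ (T ∧ F)) ∨ x0))

Derivation:
  start: ((x0 ∧ ((x0 ∧ T) ∨ (F ∨ T))) ∨ F) ∨ (((¬x0 ∨ T) ∨ (¬F ∧ ¬F)) ∨ ((¬F ∧ (T ∧ F)) ∨ x0))
  [1] (x0 ∧ ((x0 ∧ T) ∨ (F ∨ T))) ∨ (((¬x0 ∨ T) ∨ (¬F ∧ ¬F)) ∨ ((¬F ∧ (T ∧ F)) ∨ x0))
  [2] (x0 ∧ (x0 ∨ (F ∨ T))) ∨ (((¬x0 ∨ T) ∨ (¬F ∧ ¬F)) ∨ ((¬F ∧ (T ∧ F)) ∨ x0))
  [3] (x0 ∧ (x0 ∨ T)) ∨ (((¬x0 ∨ T) ∨ (¬F ∧ ¬F)) ∨ ((¬F ∧ (T ∧ F)) ∨ x0))
  [4] (x0 ∧ T) ∨ (((¬x0 ∨ T) ∨ (¬F ∧ ¬F)) ∨ ((¬F ∧ (T ∧ F)) ∨ x0))
  [5] x0 ∨ (((¬x0 ∨ T) ∨ (¬F ∧ ¬F)) ∨ ((¬F ∧ (T ∧ F)) ∨ x0))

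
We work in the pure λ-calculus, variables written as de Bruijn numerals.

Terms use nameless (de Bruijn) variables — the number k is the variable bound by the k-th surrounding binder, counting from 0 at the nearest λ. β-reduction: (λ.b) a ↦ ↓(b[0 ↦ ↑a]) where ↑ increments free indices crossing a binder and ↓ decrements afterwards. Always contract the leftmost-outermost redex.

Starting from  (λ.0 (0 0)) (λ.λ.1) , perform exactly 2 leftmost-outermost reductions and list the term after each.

  start: (λ.0 (0 0)) (λ.λ.1)
  step 1: (λ.λ.1) ((λ.λ.1) (λ.λ.1))
  step 2: λ.(λ.λ.1) (λ.λ.1)

Answer: after 2 steps: λ.(λ.λ.1) (λ.λ.1)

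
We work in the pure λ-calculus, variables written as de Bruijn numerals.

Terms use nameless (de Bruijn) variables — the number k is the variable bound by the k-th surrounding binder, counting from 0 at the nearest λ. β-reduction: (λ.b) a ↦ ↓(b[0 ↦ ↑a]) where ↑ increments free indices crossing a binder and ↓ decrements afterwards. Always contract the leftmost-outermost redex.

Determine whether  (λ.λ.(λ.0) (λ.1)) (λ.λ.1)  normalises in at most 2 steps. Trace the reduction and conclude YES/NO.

Answer: YES — reaches normal form λ.λ.1 in 2 ≤ 2 steps

Reduction:
  start: (λ.λ.(λ.0) (λ.1)) (λ.λ.1)
  step 1: λ.(λ.0) (λ.1)
  step 2: λ.λ.1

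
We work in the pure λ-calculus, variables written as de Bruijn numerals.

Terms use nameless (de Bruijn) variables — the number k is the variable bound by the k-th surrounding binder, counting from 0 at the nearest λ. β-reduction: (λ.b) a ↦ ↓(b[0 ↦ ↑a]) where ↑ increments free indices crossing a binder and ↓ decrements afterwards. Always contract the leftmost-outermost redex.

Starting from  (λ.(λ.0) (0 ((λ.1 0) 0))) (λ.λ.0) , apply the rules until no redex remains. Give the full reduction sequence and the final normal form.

  start: (λ.(λ.0) (0 ((λ.1 0) 0))) (λ.λ.0)
  →1  (λ.0) ((λ.λ.0) ((λ.(λ.λ.0) 0) (λ.λ.0)))
  →2  (λ.λ.0) ((λ.(λ.λ.0) 0) (λ.λ.0))
  →3  λ.0

Answer: normal form = λ.0  (in 3 steps)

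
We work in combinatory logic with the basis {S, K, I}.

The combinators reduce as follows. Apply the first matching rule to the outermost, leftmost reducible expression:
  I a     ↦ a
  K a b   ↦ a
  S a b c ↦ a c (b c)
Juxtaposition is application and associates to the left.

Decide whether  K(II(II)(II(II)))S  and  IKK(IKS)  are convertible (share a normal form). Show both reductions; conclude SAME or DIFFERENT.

Term A:
  start: K(II(II)(II(II)))S
  →1  II(II)(II(II))
  →2  I(II)(II(II))
  →3  II(II(II))
  →4  I(II(II))
  →5  II(II)
  →6  I(II)
  →7  II
  →8  I

Term B:
  start: IKK(IKS)
  →1  KK(IKS)
  →2  K

Answer: DIFFERENT — A ⇓ I, B ⇓ K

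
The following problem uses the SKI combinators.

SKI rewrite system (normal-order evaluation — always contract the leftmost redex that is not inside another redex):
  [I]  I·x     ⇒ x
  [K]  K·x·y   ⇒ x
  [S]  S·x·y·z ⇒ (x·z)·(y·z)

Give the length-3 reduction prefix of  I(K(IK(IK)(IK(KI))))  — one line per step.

  start: I(K(IK(IK)(IK(KI))))
  →1  K(IK(IK)(IK(KI)))
  →2  K(K(IK)(IK(KI)))
  →3  K(IK)

Answer: after 3 steps: K(IK)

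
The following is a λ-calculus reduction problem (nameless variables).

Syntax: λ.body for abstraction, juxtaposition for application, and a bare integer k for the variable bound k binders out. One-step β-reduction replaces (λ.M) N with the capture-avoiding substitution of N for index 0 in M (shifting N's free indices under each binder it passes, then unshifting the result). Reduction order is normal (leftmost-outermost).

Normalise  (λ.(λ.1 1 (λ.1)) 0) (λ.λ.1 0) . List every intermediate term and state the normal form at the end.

Answer: normal form = λ.λ.λ.1 0  (in 6 steps)

Derivation:
  start: (λ.(λ.1 1 (λ.1)) 0) (λ.λ.1 0)
  →1  (λ.(λ.λ.1 0) (λ.λ.1 0) (λ.1)) (λ.λ.1 0)
  →2  (λ.λ.1 0) (λ.λ.1 0) (λ.λ.λ.1 0)
  →3  (λ.(λ.λ.1 0) 0) (λ.λ.λ.1 0)
  →4  (λ.λ.1 0) (λ.λ.λ.1 0)
  →5  λ.(λ.λ.λ.1 0) 0
  →6  λ.λ.λ.1 0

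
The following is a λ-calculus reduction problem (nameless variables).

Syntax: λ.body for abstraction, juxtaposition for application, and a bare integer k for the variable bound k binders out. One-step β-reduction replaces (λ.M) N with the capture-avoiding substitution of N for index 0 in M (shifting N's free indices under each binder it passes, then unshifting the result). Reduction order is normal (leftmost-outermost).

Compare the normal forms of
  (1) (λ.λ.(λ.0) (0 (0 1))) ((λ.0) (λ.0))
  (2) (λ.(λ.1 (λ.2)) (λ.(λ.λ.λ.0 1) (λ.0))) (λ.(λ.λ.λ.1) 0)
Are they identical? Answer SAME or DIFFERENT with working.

Answer: DIFFERENT — A ⇓ λ.0 (0 (λ.0)), B ⇓ λ.λ.1

Derivation:
Term A:
  start: (λ.λ.(λ.0) (0 (0 1))) ((λ.0) (λ.0))
  step 1: λ.(λ.0) (0 (0 ((λ.0) (λ.0))))
  step 2: λ.0 (0 ((λ.0) (λ.0)))
  step 3: λ.0 (0 (λ.0))

Term B:
  start: (λ.(λ.1 (λ.2)) (λ.(λ.λ.λ.0 1) (λ.0))) (λ.(λ.λ.λ.1) 0)
  step 1: (λ.(λ.(λ.λ.λ.1) 0) (λ.λ.(λ.λ.λ.1) 0)) (λ.(λ.λ.λ.0 1) (λ.0))
  step 2: (λ.(λ.λ.λ.1) 0) (λ.λ.(λ.λ.λ.1) 0)
  step 3: (λ.λ.λ.1) (λ.λ.(λ.λ.λ.1) 0)
  step 4: λ.λ.1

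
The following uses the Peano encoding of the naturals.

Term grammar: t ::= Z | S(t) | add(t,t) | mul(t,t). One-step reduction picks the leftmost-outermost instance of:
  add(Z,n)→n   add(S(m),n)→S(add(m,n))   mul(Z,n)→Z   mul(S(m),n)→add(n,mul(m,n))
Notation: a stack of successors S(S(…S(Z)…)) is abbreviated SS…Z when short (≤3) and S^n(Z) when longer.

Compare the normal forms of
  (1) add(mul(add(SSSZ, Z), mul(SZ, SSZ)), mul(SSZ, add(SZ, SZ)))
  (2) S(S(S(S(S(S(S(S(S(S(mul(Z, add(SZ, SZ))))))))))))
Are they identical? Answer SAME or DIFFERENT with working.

Term A:
  start: add(mul(add(SSSZ, Z), mul(SZ, SSZ)), mul(SSZ, add(SZ, SZ)))
  →1  add(mul(S(add(SSZ, Z)), mul(SZ, SSZ)), mul(SSZ, add(SZ, SZ)))
  →2  add(add(mul(SZ, SSZ), mul(add(SSZ, Z), mul(SZ, SSZ))), mul(SSZ, add(SZ, SZ)))
  →3  add(add(add(SSZ, mul(Z, SSZ)), mul(add(SSZ, Z), mul(SZ, SSZ))), mul(SSZ, add(SZ, SZ)))
  →4  add(add(S(add(SZ, mul(Z, SSZ))), mul(add(SSZ, Z), mul(SZ, SSZ))), mul(SSZ, add(SZ, SZ)))
  →5  add(S(add(add(SZ, mul(Z, SSZ)), mul(add(SSZ, Z), mul(SZ, SSZ)))), mul(SSZ, add(SZ, SZ)))
  →6  S(add(add(add(SZ, mul(Z, SSZ)), mul(add(SSZ, Z), mul(SZ, SSZ))), mul(SSZ, add(SZ, SZ))))
  →7  S(add(add(S(add(Z, mul(Z, SSZ))), mul(add(SSZ, Z), mul(SZ, SSZ))), mul(SSZ, add(SZ, SZ))))
  →8  S(add(S(add(add(Z, mul(Z, SSZ)), mul(add(SSZ, Z), mul(SZ, SSZ)))), mul(SSZ, add(SZ, SZ))))
  →9  S(S(add(add(add(Z, mul(Z, SSZ)), mul(add(SSZ, Z), mul(SZ, SSZ))), mul(SSZ, add(SZ, SZ)))))
  →10  S(S(add(add(mul(Z, SSZ), mul(add(SSZ, Z), mul(SZ, SSZ))), mul(SSZ, add(SZ, SZ)))))
  →11  S(S(add(add(Z, mul(add(SSZ, Z), mul(SZ, SSZ))), mul(SSZ, add(SZ, SZ)))))
  →12  S(S(add(mul(add(SSZ, Z), mul(SZ, SSZ)), mul(SSZ, add(SZ, SZ)))))
  →13  S(S(add(mul(S(add(SZ, Z)), mul(SZ, SSZ)), mul(SSZ, add(SZ, SZ)))))
  →14  S(S(add(add(mul(SZ, SSZ), mul(add(SZ, Z), mul(SZ, SSZ))), mul(SSZ, add(SZ, SZ)))))
  →15  S(S(add(add(add(SSZ, mul(Z, SSZ)), mul(add(SZ, Z), mul(SZ, SSZ))), mul(SSZ, add(SZ, SZ)))))
  →16  S(S(add(add(S(add(SZ, mul(Z, SSZ))), mul(add(SZ, Z), mul(SZ, SSZ))), mul(SSZ, add(SZ, SZ)))))
  →17  S(S(add(S(add(add(SZ, mul(Z, SSZ)), mul(add(SZ, Z), mul(SZ, SSZ)))), mul(SSZ, add(SZ, SZ)))))
  →18  S(S(S(add(add(add(SZ, mul(Z, SSZ)), mul(add(SZ, Z), mul(SZ, SSZ))), mul(SSZ, add(SZ, SZ))))))
  →19  S(S(S(add(add(S(add(Z, mul(Z, SSZ))), mul(add(SZ, Z), mul(SZ, SSZ))), mul(SSZ, add(SZ, SZ))))))
  →20  S(S(S(add(S(add(add(Z, mul(Z, SSZ)), mul(add(SZ, Z), mul(SZ, SSZ)))), mul(SSZ, add(SZ, SZ))))))
  →21  S(S(S(S(add(add(add(Z, mul(Z, SSZ)), mul(add(SZ, Z), mul(SZ, SSZ))), mul(SSZ, add(SZ, SZ)))))))
  →22  S(S(S(S(add(add(mul(Z, SSZ), mul(add(SZ, Z), mul(SZ, SSZ))), mul(SSZ, add(SZ, SZ)))))))
  →23  S(S(S(S(add(add(Z, mul(add(SZ, Z), mul(SZ, SSZ))), mul(SSZ, add(SZ, SZ)))))))
  →24  S(S(S(S(add(mul(add(SZ, Z), mul(SZ, SSZ)), mul(SSZ, add(SZ, SZ)))))))
  →25  S(S(S(S(add(mul(S(add(Z, Z)), mul(SZ, SSZ)), mul(SSZ, add(SZ, SZ)))))))
  →26  S(S(S(S(add(add(mul(SZ, SSZ), mul(add(Z, Z), mul(SZ, SSZ))), mul(SSZ, add(SZ, SZ)))))))
  →27  S(S(S(S(add(add(add(SSZ, mul(Z, SSZ)), mul(add(Z, Z), mul(SZ, SSZ))), mul(SSZ, add(SZ, SZ)))))))
  →28  S(S(S(S(add(add(S(add(SZ, mul(Z, SSZ))), mul(add(Z, Z), mul(SZ, SSZ))), mul(SSZ, add(SZ, SZ)))))))
  →29  S(S(S(S(add(S(add(add(SZ, mul(Z, SSZ)), mul(add(Z, Z), mul(SZ, SSZ)))), mul(SSZ, add(SZ, SZ)))))))
  →30  S(S(S(S(S(add(add(add(SZ, mul(Z, SSZ)), mul(add(Z, Z), mul(SZ, SSZ))), mul(SSZ, add(SZ, SZ))))))))
  →31  S(S(S(S(S(add(add(S(add(Z, mul(Z, SSZ))), mul(add(Z, Z), mul(SZ, SSZ))), mul(SSZ, add(SZ, SZ))))))))
  →32  S(S(S(S(S(add(S(add(add(Z, mul(Z, SSZ)), mul(add(Z, Z), mul(SZ, SSZ)))), mul(SSZ, add(SZ, SZ))))))))
  →33  S(S(S(S(S(S(add(add(add(Z, mul(Z, SSZ)), mul(add(Z, Z), mul(SZ, SSZ))), mul(SSZ, add(SZ, SZ)))))))))
  →34  S(S(S(S(S(S(add(add(mul(Z, SSZ), mul(add(Z, Z), mul(SZ, SSZ))), mul(SSZ, add(SZ, SZ)))))))))
  →35  S(S(S(S(S(S(add(add(Z, mul(add(Z, Z), mul(SZ, SSZ))), mul(SSZ, add(SZ, SZ)))))))))
  →36  S(S(S(S(S(S(add(mul(add(Z, Z), mul(SZ, SSZ)), mul(SSZ, add(SZ, SZ)))))))))
  →37  S(S(S(S(S(S(add(mul(Z, mul(SZ, SSZ)), mul(SSZ, add(SZ, SZ)))))))))
  →38  S(S(S(S(S(S(add(Z, mul(SSZ, add(SZ, SZ)))))))))
  →39  S(S(S(S(S(S(mul(SSZ, add(SZ, SZ))))))))
  →40  S(S(S(S(S(S(add(add(SZ, SZ), mul(SZ, add(SZ, SZ)))))))))
  →41  S(S(S(S(S(S(add(S(add(Z, SZ)), mul(SZ, add(SZ, SZ)))))))))
  →42  S(S(S(S(S(S(S(add(add(Z, SZ), mul(SZ, add(SZ, SZ))))))))))
  →43  S(S(S(S(S(S(S(add(SZ, mul(SZ, add(SZ, SZ))))))))))
  →44  S(S(S(S(S(S(S(S(add(Z, mul(SZ, add(SZ, SZ)))))))))))
  →45  S(S(S(S(S(S(S(S(mul(SZ, add(SZ, SZ))))))))))
  →46  S(S(S(S(S(S(S(S(add(add(SZ, SZ), mul(Z, add(SZ, SZ)))))))))))
  →47  S(S(S(S(S(S(S(S(add(S(add(Z, SZ)), mul(Z, add(SZ, SZ)))))))))))
  →48  S(S(S(S(S(S(S(S(S(add(add(Z, SZ), mul(Z, add(SZ, SZ))))))))))))
  →49  S(S(S(S(S(S(S(S(S(add(SZ, mul(Z, add(SZ, SZ))))))))))))
  →50  S(S(S(S(S(S(S(S(S(S(add(Z, mul(Z, add(SZ, SZ)))))))))))))
  →51  S(S(S(S(S(S(S(S(S(S(mul(Z, add(SZ, SZ))))))))))))
  →52  S^10(Z)

Term B:
  start: S(S(S(S(S(S(S(S(S(S(mul(Z, add(SZ, SZ))))))))))))
  →1  S^10(Z)

Answer: SAME — A ⇓ S^10(Z), B ⇓ S^10(Z)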